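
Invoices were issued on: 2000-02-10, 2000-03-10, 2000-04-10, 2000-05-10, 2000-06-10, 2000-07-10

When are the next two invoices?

2000-08-10, 2000-09-10

The day-of-month is always 10 (29, 31, 30, 31, 30 days between events).
So this recurs on the 10th of each month.
August 2000: 2000-08-10.
Next: September 2000 → 2000-09-10.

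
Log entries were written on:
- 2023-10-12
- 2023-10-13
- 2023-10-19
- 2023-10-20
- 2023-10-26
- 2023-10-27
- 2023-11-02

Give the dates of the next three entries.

Every event lands on a Thursday or Friday (gaps cycle 1, 6, 1, 6, 1, 6).
So the schedule is: every Thursday and Friday.
Next Friday: 2023-11-03.
The following Thursday is 2023-11-09.
Next Friday: 2023-11-10.

2023-11-03, 2023-11-09, 2023-11-10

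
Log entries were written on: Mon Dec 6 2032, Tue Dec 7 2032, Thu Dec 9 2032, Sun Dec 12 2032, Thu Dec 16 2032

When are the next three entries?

Tue Dec 21 2032, Mon Dec 27 2032, Mon Jan 3 2033

Gaps: 1, 2, 3, 4 days — each gap is 1 larger than the previous one.
Next gap: 5 days. Thu Dec 16 2032 + 5 days = Tue Dec 21 2032.
Next gap: 6 days. Tue Dec 21 2032 + 6 days = Mon Dec 27 2032.
Next gap: 7 days. Mon Dec 27 2032 + 7 days = Mon Jan 3 2033.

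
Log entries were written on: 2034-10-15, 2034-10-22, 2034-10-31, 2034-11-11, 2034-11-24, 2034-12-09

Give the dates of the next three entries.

2034-12-26, 2035-01-14, 2035-02-04

Intervals are 7, 9, 11, 13, 15 days — an arithmetic progression with common difference 2.
Next gap: 17 days. 2034-12-09 + 17 days = 2034-12-26.
Next gap: 19 days. 2034-12-26 + 19 days = 2035-01-14.
Next gap: 21 days. 2035-01-14 + 21 days = 2035-02-04.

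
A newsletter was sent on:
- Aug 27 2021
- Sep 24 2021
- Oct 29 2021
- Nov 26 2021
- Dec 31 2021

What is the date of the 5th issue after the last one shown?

May 27 2022

These are Fridays with 28, 35, 28, 35-day gaps.
Each is the final Friday of its month — Oct 29 2021 is past the 28th, so '4th Friday' doesn't fit.
January 2022 ends with Friday Jan 28 2022.
Last Friday of February 2022: Feb 25 2022.
Last Friday of March 2022: Mar 25 2022.
April 2022 ends with Friday Apr 29 2022.
Last Friday of May 2022: May 27 2022.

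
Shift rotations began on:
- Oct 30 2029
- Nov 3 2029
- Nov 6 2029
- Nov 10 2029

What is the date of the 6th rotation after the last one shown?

Dec 1 2029

Every event lands on a Tuesday or Saturday (gaps cycle 4, 3, 4).
So the schedule is: every Tuesday and Saturday.
The following Tuesday is Nov 13 2029.
Next Saturday: Nov 17 2029.
The following Tuesday is Nov 20 2029.
Next Saturday: Nov 24 2029.
Next Tuesday: Nov 27 2029.
Next Saturday: Dec 1 2029.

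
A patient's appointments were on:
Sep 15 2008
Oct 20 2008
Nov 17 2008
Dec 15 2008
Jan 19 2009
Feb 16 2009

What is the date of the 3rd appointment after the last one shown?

These are Mondays at 28- or 35-day spacing (35, 28, 28, 35, 28).
The pattern: 3rd Monday of the month.
3rd Monday of March 2009: Mar 16 2009.
3rd Monday of April 2009: Apr 20 2009.
3rd Monday of May 2009: May 18 2009.

May 18 2009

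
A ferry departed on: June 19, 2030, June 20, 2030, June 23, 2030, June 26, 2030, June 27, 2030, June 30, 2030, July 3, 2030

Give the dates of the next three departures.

July 4, 2030; July 7, 2030; July 10, 2030

Every event lands on a Wednesday or Thursday or Sunday (gaps cycle 1, 3, 3, 1, 3, 3).
So the schedule is: every Wednesday, Thursday and Sunday.
Next Thursday: July 4, 2030.
The following Sunday is July 7, 2030.
Next Wednesday: July 10, 2030.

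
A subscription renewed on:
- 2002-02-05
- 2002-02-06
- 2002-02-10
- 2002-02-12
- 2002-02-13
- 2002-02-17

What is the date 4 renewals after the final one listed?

2002-02-26

Every event lands on a Tuesday or Wednesday or Sunday (gaps cycle 1, 4, 2, 1, 4).
So the schedule is: every Tuesday, Wednesday and Sunday.
The following Tuesday is 2002-02-19.
Next Wednesday: 2002-02-20.
Next Sunday: 2002-02-24.
The following Tuesday is 2002-02-26.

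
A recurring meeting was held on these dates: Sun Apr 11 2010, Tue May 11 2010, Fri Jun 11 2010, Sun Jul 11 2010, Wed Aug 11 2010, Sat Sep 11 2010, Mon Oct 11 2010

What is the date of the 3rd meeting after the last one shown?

Tue Jan 11 2011

Gaps: 30, 31, 30, 31, 31, 30 days — not constant. Every event is on the 11th of the month.
Pattern: the 11th of each month.
Next: November 2010 → Thu Nov 11 2010.
December 2010: Sat Dec 11 2010.
Next: January 2011 → Tue Jan 11 2011.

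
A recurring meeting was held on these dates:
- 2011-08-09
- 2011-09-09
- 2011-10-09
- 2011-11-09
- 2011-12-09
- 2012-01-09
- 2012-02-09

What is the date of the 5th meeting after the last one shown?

The day-of-month is always 9 (31, 30, 31, 30, 31, 31 days between events).
So this recurs on the 9th of each month.
March 2012: 2012-03-09.
April 2012: 2012-04-09.
Next: May 2012 → 2012-05-09.
June 2012: 2012-06-09.
Next: July 2012 → 2012-07-09.

2012-07-09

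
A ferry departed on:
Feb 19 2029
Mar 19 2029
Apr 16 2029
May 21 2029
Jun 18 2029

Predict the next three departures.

Jul 16 2029, Aug 20 2029, Sep 17 2029

These are Mondays at 28- or 35-day spacing (28, 28, 35, 28).
The pattern: 3rd Monday of the month.
July 2029 — 3rd Monday is Jul 16 2029.
August 2029 — 3rd Monday is Aug 20 2029.
September 2029 — 3rd Monday is Sep 17 2029.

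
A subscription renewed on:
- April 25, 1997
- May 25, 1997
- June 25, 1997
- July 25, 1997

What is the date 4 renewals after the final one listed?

Gaps: 30, 31, 30 days — not constant. Every event is on the 25th of the month.
Pattern: the 25th of each month.
August 1997: August 25, 1997.
September 1997: September 25, 1997.
October 1997: October 25, 1997.
November 1997: November 25, 1997.

November 25, 1997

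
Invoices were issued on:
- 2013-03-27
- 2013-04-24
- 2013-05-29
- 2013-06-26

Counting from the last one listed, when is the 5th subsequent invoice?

2013-11-27

These are Wednesdays with 28, 35, 28-day gaps.
Each is the final Wednesday of its month — 2013-05-29 is past the 28th, so '4th Wednesday' doesn't fit.
July 2013 ends with Wednesday 2013-07-31.
August 2013 ends with Wednesday 2013-08-28.
Last Wednesday of September 2013: 2013-09-25.
October 2013 ends with Wednesday 2013-10-30.
Last Wednesday of November 2013: 2013-11-27.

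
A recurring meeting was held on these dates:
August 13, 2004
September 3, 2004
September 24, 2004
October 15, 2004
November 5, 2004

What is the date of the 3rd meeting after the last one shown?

January 7, 2005

Gaps between consecutive events: 21, 21, 21, 21 days — a constant 21-day interval.
November 5, 2004 + 21 days = November 26, 2004.
November 26, 2004 + 21 days = December 17, 2004.
December 17, 2004 + 21 days = January 7, 2005.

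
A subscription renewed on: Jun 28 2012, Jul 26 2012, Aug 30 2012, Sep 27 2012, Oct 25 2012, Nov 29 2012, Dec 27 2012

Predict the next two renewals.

All Thursdays; the gaps (28, 35, 28, 28, 35, 28) vary with month length.
This is the last Thursday of each month.
Last Thursday of January 2013: Jan 31 2013.
February 2013 ends with Thursday Feb 28 2013.

Jan 31 2013, Feb 28 2013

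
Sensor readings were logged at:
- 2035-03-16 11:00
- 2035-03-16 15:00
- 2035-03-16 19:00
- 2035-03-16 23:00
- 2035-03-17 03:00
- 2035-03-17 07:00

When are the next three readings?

Gaps: 4, 4, 4, 4, 4 hours — each event is 4 hours after the previous one.
2035-03-17 07:00 + 4 h = 2035-03-17 11:00.
2035-03-17 11:00 + 4 h = 2035-03-17 15:00.
2035-03-17 15:00 + 4 h = 2035-03-17 19:00.

2035-03-17 11:00, 2035-03-17 15:00, 2035-03-17 19:00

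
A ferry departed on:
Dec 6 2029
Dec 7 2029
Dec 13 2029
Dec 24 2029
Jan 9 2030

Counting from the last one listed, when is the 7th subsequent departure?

Gaps: 1, 6, 11, 16 days — each gap is 5 larger than the previous one.
Next gap: 21 days. Jan 9 2030 + 21 days = Jan 30 2030.
Next gap: 26 days. Jan 30 2030 + 26 days = Feb 25 2030.
Next gap: 31 days. Feb 25 2030 + 31 days = Mar 28 2030.
Next gap: 36 days. Mar 28 2030 + 36 days = May 3 2030.
Next gap: 41 days. May 3 2030 + 41 days = Jun 13 2030.
Next gap: 46 days. Jun 13 2030 + 46 days = Jul 29 2030.
Next gap: 51 days. Jul 29 2030 + 51 days = Sep 18 2030.

Sep 18 2030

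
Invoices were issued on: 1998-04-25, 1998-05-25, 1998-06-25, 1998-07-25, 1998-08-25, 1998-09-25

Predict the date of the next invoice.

Gaps: 30, 31, 30, 31, 31 days — not constant. Every event is on the 25th of the month.
Pattern: the 25th of each month.
Next: October 1998 → 1998-10-25.

1998-10-25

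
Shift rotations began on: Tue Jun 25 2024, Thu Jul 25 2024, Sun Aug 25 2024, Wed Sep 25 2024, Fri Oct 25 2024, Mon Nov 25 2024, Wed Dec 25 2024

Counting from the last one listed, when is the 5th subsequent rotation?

Each date is the 25th; the gaps (30, 31, 31, 30, 31, 30) track the month lengths.
The rule is the 25th of each month.
January 2025: Sat Jan 25 2025.
February 2025: Tue Feb 25 2025.
Next: March 2025 → Tue Mar 25 2025.
Next: April 2025 → Fri Apr 25 2025.
Next: May 2025 → Sun May 25 2025.

Sun May 25 2025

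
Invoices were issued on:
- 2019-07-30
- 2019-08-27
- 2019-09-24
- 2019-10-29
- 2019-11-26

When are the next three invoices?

Every date is a Tuesday; gaps 28, 28, 35, 28 days.
Each is the last Tuesday of its month (at least one falls on the 29th or later, ruling out '4th Tuesday').
Last Tuesday of December 2019: 2019-12-31.
January 2020 ends with Tuesday 2020-01-28.
February 2020 ends with Tuesday 2020-02-25.

2019-12-31, 2020-01-28, 2020-02-25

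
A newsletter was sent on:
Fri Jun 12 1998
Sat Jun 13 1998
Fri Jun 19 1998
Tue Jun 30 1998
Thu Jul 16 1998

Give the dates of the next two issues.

Thu Aug 6 1998, Tue Sep 1 1998

Intervals are 1, 6, 11, 16 days — an arithmetic progression with common difference 5.
Next gap: 21 days. Thu Jul 16 1998 + 21 days = Thu Aug 6 1998.
Next gap: 26 days. Thu Aug 6 1998 + 26 days = Tue Sep 1 1998.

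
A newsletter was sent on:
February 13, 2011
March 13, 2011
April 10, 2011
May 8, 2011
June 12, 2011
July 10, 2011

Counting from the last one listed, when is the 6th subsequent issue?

Gaps: 28, 28, 28, 35, 28 days — a mix of 28 and 35. Every date is a Sunday.
Each is the 2nd Sunday of its month.
2nd Sunday of August 2011: August 14, 2011.
September 2011 — 2nd Sunday is September 11, 2011.
2nd Sunday of October 2011: October 9, 2011.
2nd Sunday of November 2011: November 13, 2011.
December 2011 — 2nd Sunday is December 11, 2011.
January 2012 — 2nd Sunday is January 8, 2012.

January 8, 2012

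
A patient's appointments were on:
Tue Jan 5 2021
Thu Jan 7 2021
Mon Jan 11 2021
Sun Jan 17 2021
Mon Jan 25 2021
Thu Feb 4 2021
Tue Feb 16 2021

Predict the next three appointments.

Intervals are 2, 4, 6, 8, 10, 12 days — an arithmetic progression with common difference 2.
Next gap: 14 days. Tue Feb 16 2021 + 14 days = Tue Mar 2 2021.
Next gap: 16 days. Tue Mar 2 2021 + 16 days = Thu Mar 18 2021.
Next gap: 18 days. Thu Mar 18 2021 + 18 days = Mon Apr 5 2021.

Tue Mar 2 2021, Thu Mar 18 2021, Mon Apr 5 2021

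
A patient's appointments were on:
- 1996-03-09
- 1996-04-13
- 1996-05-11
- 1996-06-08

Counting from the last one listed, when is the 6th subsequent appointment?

1996-12-14

Gaps: 35, 28, 28 days — a mix of 28 and 35. Every date is a Saturday.
Each is the 2nd Saturday of its month.
July 1996 — 2nd Saturday is 1996-07-13.
2nd Saturday of August 1996: 1996-08-10.
September 1996 — 2nd Saturday is 1996-09-14.
October 1996 — 2nd Saturday is 1996-10-12.
2nd Saturday of November 1996: 1996-11-09.
December 1996 — 2nd Saturday is 1996-12-14.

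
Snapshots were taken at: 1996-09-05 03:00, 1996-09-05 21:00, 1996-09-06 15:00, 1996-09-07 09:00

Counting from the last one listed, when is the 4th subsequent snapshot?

1996-09-10 09:00

Gaps: 18, 18, 18 hours — each event is 18 hours after the previous one.
1996-09-07 09:00 + 18 h = 1996-09-08 03:00.
1996-09-08 03:00 + 18 h = 1996-09-08 21:00.
1996-09-08 21:00 + 18 h = 1996-09-09 15:00.
1996-09-09 15:00 + 18 h = 1996-09-10 09:00.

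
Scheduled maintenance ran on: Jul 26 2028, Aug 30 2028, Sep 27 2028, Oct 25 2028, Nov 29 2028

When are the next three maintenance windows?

All Wednesdays; the gaps (35, 28, 28, 35) vary with month length.
This is the last Wednesday of each month.
December 2028 ends with Wednesday Dec 27 2028.
Last Wednesday of January 2029: Jan 31 2029.
February 2029 ends with Wednesday Feb 28 2029.

Dec 27 2028, Jan 31 2029, Feb 28 2029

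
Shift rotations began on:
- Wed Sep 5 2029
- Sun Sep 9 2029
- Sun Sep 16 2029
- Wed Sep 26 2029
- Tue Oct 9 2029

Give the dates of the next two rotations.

Gaps: 4, 7, 10, 13 days — each gap is 3 larger than the previous one.
Next gap: 16 days. Tue Oct 9 2029 + 16 days = Thu Oct 25 2029.
Next gap: 19 days. Thu Oct 25 2029 + 19 days = Tue Nov 13 2029.

Thu Oct 25 2029, Tue Nov 13 2029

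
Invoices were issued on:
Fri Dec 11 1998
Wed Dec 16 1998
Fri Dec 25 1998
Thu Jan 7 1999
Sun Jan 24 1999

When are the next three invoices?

Gaps: 5, 9, 13, 17 days — each gap is 4 larger than the previous one.
Next gap: 21 days. Sun Jan 24 1999 + 21 days = Sun Feb 14 1999.
Next gap: 25 days. Sun Feb 14 1999 + 25 days = Thu Mar 11 1999.
Next gap: 29 days. Thu Mar 11 1999 + 29 days = Fri Apr 9 1999.

Sun Feb 14 1999, Thu Mar 11 1999, Fri Apr 9 1999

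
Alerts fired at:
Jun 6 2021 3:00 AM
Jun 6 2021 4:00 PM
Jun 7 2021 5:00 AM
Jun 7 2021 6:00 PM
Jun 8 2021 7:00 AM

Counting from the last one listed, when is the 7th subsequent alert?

Jun 12 2021 2:00 AM

The interval is a steady 13 hours (13, 13, 13, 13).
Jun 8 2021 7:00 AM + 13 h = Jun 8 2021 8:00 PM.
Jun 8 2021 8:00 PM + 13 h = Jun 9 2021 9:00 AM.
Jun 9 2021 9:00 AM + 13 h = Jun 9 2021 10:00 PM.
Jun 9 2021 10:00 PM + 13 h = Jun 10 2021 11:00 AM.
Jun 10 2021 11:00 AM + 13 h = Jun 11 2021 12:00 AM.
Jun 11 2021 12:00 AM + 13 h = Jun 11 2021 1:00 PM.
Jun 11 2021 1:00 PM + 13 h = Jun 12 2021 2:00 AM.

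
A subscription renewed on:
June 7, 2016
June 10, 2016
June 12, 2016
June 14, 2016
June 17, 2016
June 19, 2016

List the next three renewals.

Every event lands on a Tuesday or Friday or Sunday (gaps cycle 3, 2, 2, 3, 2).
So the schedule is: every Tuesday, Friday and Sunday.
Next Tuesday: June 21, 2016.
Next Friday: June 24, 2016.
The following Sunday is June 26, 2016.

June 21, 2016; June 24, 2016; June 26, 2016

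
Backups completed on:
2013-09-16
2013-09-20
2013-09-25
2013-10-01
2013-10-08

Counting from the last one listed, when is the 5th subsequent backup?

2013-11-27

The spacing grows by 1 each time: 4, 5, 6, 7 days.
Next gap: 8 days. 2013-10-08 + 8 days = 2013-10-16.
Next gap: 9 days. 2013-10-16 + 9 days = 2013-10-25.
Next gap: 10 days. 2013-10-25 + 10 days = 2013-11-04.
Next gap: 11 days. 2013-11-04 + 11 days = 2013-11-15.
Next gap: 12 days. 2013-11-15 + 12 days = 2013-11-27.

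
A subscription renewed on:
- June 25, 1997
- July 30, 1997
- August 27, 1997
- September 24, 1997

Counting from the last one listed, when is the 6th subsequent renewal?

March 25, 1998

These are Wednesdays with 35, 28, 28-day gaps.
Each is the final Wednesday of its month — July 30, 1997 is past the 28th, so '4th Wednesday' doesn't fit.
Last Wednesday of October 1997: October 29, 1997.
Last Wednesday of November 1997: November 26, 1997.
December 1997 ends with Wednesday December 31, 1997.
Last Wednesday of January 1998: January 28, 1998.
February 1998 ends with Wednesday February 25, 1998.
March 1998 ends with Wednesday March 25, 1998.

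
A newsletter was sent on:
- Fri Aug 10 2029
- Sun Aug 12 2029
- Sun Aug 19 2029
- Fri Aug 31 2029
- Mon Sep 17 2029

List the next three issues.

Tue Oct 9 2029, Mon Nov 5 2029, Fri Dec 7 2029

Intervals are 2, 7, 12, 17 days — an arithmetic progression with common difference 5.
Next gap: 22 days. Mon Sep 17 2029 + 22 days = Tue Oct 9 2029.
Next gap: 27 days. Tue Oct 9 2029 + 27 days = Mon Nov 5 2029.
Next gap: 32 days. Mon Nov 5 2029 + 32 days = Fri Dec 7 2029.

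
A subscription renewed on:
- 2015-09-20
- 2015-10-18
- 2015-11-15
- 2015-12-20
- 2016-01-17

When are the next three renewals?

Gaps: 28, 28, 35, 28 days — a mix of 28 and 35. Every date is a Sunday.
Each is the 3rd Sunday of its month.
3rd Sunday of February 2016: 2016-02-21.
3rd Sunday of March 2016: 2016-03-20.
April 2016 — 3rd Sunday is 2016-04-17.

2016-02-21, 2016-03-20, 2016-04-17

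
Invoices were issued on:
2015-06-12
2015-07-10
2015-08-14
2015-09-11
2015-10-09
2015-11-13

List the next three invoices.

2015-12-11, 2016-01-08, 2016-02-12

Gaps: 28, 35, 28, 28, 35 days — a mix of 28 and 35. Every date is a Friday.
Each is the 2nd Friday of its month.
2nd Friday of December 2015: 2015-12-11.
January 2016 — 2nd Friday is 2016-01-08.
2nd Friday of February 2016: 2016-02-12.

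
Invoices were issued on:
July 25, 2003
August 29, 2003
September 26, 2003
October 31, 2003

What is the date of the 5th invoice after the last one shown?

Every date is a Friday; gaps 35, 28, 35 days.
Each is the last Friday of its month (at least one falls on the 29th or later, ruling out '4th Friday').
November 2003 ends with Friday November 28, 2003.
Last Friday of December 2003: December 26, 2003.
Last Friday of January 2004: January 30, 2004.
February 2004 ends with Friday February 27, 2004.
March 2004 ends with Friday March 26, 2004.

March 26, 2004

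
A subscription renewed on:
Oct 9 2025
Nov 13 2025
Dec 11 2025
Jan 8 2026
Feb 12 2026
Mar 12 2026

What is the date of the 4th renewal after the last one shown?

All dates are Thursdays, 35, 28, 28, 35, 28 days apart.
Specifically, the 2nd Thursday of each month.
April 2026 — 2nd Thursday is Apr 9 2026.
May 2026 — 2nd Thursday is May 14 2026.
2nd Thursday of June 2026: Jun 11 2026.
July 2026 — 2nd Thursday is Jul 9 2026.

Jul 9 2026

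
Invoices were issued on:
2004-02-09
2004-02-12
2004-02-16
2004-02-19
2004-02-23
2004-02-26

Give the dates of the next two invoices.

2004-03-01, 2004-03-04

Gaps: 3, 4, 3, 4, 3 days — not constant, but cyclic with period 2.
The events fall on every Monday and Thursday.
The following Monday is 2004-03-01.
The following Thursday is 2004-03-04.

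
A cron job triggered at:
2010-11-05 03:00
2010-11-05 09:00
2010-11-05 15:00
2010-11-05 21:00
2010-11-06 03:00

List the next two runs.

Gaps: 6, 6, 6, 6 hours — each event is 6 hours after the previous one.
2010-11-06 03:00 + 6 h = 2010-11-06 09:00.
2010-11-06 09:00 + 6 h = 2010-11-06 15:00.

2010-11-06 09:00, 2010-11-06 15:00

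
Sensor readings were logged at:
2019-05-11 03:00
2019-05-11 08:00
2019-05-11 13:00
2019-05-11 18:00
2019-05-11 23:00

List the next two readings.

2019-05-12 04:00, 2019-05-12 09:00

The interval is a steady 5 hours (5, 5, 5, 5).
2019-05-11 23:00 + 5 h = 2019-05-12 04:00.
2019-05-12 04:00 + 5 h = 2019-05-12 09:00.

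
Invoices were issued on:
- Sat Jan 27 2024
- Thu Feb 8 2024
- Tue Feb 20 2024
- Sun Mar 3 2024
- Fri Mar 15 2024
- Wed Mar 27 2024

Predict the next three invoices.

Every event comes 12 days after the last (12, 12, 12, 12, 12).
Wed Mar 27 2024 + 12 days = Mon Apr 8 2024.
Mon Apr 8 2024 + 12 days = Sat Apr 20 2024.
Sat Apr 20 2024 + 12 days = Thu May 2 2024.

Mon Apr 8 2024, Sat Apr 20 2024, Thu May 2 2024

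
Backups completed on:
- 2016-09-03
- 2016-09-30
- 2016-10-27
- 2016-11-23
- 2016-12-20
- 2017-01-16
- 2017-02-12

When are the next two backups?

2017-03-11, 2017-04-07

Gaps between consecutive events: 27, 27, 27, 27, 27, 27 days — a constant 27-day interval.
2017-02-12 + 27 days = 2017-03-11.
2017-03-11 + 27 days = 2017-04-07.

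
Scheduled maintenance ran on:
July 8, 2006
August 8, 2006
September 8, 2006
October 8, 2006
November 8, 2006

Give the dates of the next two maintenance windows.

December 8, 2006; January 8, 2007

Gaps: 31, 31, 30, 31 days — not constant. Every event is on the 8th of the month.
Pattern: the 8th of each month.
Next: December 2006 → December 8, 2006.
Next: January 2007 → January 8, 2007.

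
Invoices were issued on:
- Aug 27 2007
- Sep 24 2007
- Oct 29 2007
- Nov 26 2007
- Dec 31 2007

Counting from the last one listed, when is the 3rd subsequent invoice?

All Mondays; the gaps (28, 35, 28, 35) vary with month length.
This is the last Monday of each month.
Last Monday of January 2008: Jan 28 2008.
February 2008 ends with Monday Feb 25 2008.
March 2008 ends with Monday Mar 31 2008.

Mar 31 2008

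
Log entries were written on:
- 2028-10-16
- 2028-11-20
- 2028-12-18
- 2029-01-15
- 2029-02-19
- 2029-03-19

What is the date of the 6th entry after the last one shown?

2029-09-17

Gaps: 35, 28, 28, 35, 28 days — a mix of 28 and 35. Every date is a Monday.
Each is the 3rd Monday of its month.
3rd Monday of April 2029: 2029-04-16.
3rd Monday of May 2029: 2029-05-21.
3rd Monday of June 2029: 2029-06-18.
3rd Monday of July 2029: 2029-07-16.
3rd Monday of August 2029: 2029-08-20.
3rd Monday of September 2029: 2029-09-17.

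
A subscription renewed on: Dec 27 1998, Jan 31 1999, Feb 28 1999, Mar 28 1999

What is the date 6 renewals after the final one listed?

All Sundays; the gaps (35, 28, 28) vary with month length.
This is the last Sunday of each month.
Last Sunday of April 1999: Apr 25 1999.
Last Sunday of May 1999: May 30 1999.
Last Sunday of June 1999: Jun 27 1999.
Last Sunday of July 1999: Jul 25 1999.
August 1999 ends with Sunday Aug 29 1999.
September 1999 ends with Sunday Sep 26 1999.

Sep 26 1999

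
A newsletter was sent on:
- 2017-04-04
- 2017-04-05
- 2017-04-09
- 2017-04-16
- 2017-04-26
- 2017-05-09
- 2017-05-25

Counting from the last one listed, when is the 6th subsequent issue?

2017-10-31

Intervals are 1, 4, 7, 10, 13, 16 days — an arithmetic progression with common difference 3.
Next gap: 19 days. 2017-05-25 + 19 days = 2017-06-13.
Next gap: 22 days. 2017-06-13 + 22 days = 2017-07-05.
Next gap: 25 days. 2017-07-05 + 25 days = 2017-07-30.
Next gap: 28 days. 2017-07-30 + 28 days = 2017-08-27.
Next gap: 31 days. 2017-08-27 + 31 days = 2017-09-27.
Next gap: 34 days. 2017-09-27 + 34 days = 2017-10-31.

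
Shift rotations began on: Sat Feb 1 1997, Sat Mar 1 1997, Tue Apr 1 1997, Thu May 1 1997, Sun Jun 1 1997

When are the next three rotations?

Tue Jul 1 1997, Fri Aug 1 1997, Mon Sep 1 1997

The day-of-month is always 1 (28, 31, 30, 31 days between events).
So this recurs on the 1st of each month.
Next: July 1997 → Tue Jul 1 1997.
August 1997: Fri Aug 1 1997.
Next: September 1997 → Mon Sep 1 1997.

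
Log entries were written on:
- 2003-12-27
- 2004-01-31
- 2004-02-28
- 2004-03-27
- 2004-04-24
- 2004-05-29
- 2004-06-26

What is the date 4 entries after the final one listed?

These are Saturdays with 35, 28, 28, 28, 35, 28-day gaps.
Each is the final Saturday of its month — 2004-01-31 is past the 28th, so '4th Saturday' doesn't fit.
July 2004 ends with Saturday 2004-07-31.
August 2004 ends with Saturday 2004-08-28.
September 2004 ends with Saturday 2004-09-25.
Last Saturday of October 2004: 2004-10-30.

2004-10-30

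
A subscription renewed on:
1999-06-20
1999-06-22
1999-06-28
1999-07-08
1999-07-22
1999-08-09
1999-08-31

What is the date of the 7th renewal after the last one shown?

2000-05-23

Gaps: 2, 6, 10, 14, 18, 22 days — each gap is 4 larger than the previous one.
Next gap: 26 days. 1999-08-31 + 26 days = 1999-09-26.
Next gap: 30 days. 1999-09-26 + 30 days = 1999-10-26.
Next gap: 34 days. 1999-10-26 + 34 days = 1999-11-29.
Next gap: 38 days. 1999-11-29 + 38 days = 2000-01-06.
Next gap: 42 days. 2000-01-06 + 42 days = 2000-02-17.
Next gap: 46 days. 2000-02-17 + 46 days = 2000-04-03.
Next gap: 50 days. 2000-04-03 + 50 days = 2000-05-23.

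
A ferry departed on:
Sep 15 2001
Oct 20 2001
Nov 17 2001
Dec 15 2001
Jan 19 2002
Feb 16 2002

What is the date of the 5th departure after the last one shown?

Gaps: 35, 28, 28, 35, 28 days — a mix of 28 and 35. Every date is a Saturday.
Each is the 3rd Saturday of its month.
March 2002 — 3rd Saturday is Mar 16 2002.
3rd Saturday of April 2002: Apr 20 2002.
3rd Saturday of May 2002: May 18 2002.
June 2002 — 3rd Saturday is Jun 15 2002.
3rd Saturday of July 2002: Jul 20 2002.

Jul 20 2002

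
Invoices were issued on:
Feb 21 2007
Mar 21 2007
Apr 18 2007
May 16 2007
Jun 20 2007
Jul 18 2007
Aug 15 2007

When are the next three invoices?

Sep 19 2007, Oct 17 2007, Nov 21 2007

All dates are Wednesdays, 28, 28, 28, 35, 28, 28 days apart.
Specifically, the 3rd Wednesday of each month.
3rd Wednesday of September 2007: Sep 19 2007.
October 2007 — 3rd Wednesday is Oct 17 2007.
November 2007 — 3rd Wednesday is Nov 21 2007.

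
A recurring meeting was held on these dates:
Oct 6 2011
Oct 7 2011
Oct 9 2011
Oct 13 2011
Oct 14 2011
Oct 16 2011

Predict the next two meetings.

Oct 20 2011, Oct 21 2011

Every event lands on a Thursday or Friday or Sunday (gaps cycle 1, 2, 4, 1, 2).
So the schedule is: every Thursday, Friday and Sunday.
Next Thursday: Oct 20 2011.
Next Friday: Oct 21 2011.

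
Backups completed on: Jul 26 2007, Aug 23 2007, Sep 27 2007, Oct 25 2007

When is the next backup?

These are Thursdays at 28- or 35-day spacing (28, 35, 28).
The pattern: 4th Thursday of the month.
November 2007 — 4th Thursday is Nov 22 2007.

Nov 22 2007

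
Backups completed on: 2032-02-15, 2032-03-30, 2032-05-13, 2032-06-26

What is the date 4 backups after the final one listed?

Gaps between consecutive events: 44, 44, 44 days — a constant 44-day interval.
2032-06-26 + 44 days = 2032-08-09.
2032-08-09 + 44 days = 2032-09-22.
2032-09-22 + 44 days = 2032-11-05.
2032-11-05 + 44 days = 2032-12-19.

2032-12-19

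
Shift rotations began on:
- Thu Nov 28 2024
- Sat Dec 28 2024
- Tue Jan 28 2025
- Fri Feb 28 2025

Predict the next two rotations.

The day-of-month is always 28 (30, 31, 31 days between events).
So this recurs on the 28th of each month.
Next: March 2025 → Fri Mar 28 2025.
Next: April 2025 → Mon Apr 28 2025.

Fri Mar 28 2025, Mon Apr 28 2025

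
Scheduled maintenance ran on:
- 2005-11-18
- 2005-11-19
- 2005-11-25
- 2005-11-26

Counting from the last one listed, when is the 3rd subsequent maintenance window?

The gap pattern 1, 6, 1 repeats every 2 events.
These are the Fridays and Saturdays of each week.
Next Friday: 2005-12-02.
The following Saturday is 2005-12-03.
Next Friday: 2005-12-09.

2005-12-09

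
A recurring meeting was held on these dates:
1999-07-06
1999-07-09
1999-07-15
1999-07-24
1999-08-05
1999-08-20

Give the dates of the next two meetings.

1999-09-07, 1999-09-28

Gaps: 3, 6, 9, 12, 15 days — each gap is 3 larger than the previous one.
Next gap: 18 days. 1999-08-20 + 18 days = 1999-09-07.
Next gap: 21 days. 1999-09-07 + 21 days = 1999-09-28.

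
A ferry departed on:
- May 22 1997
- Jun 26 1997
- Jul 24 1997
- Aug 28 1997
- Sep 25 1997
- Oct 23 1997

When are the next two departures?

Nov 27 1997, Dec 25 1997

All dates are Thursdays, 35, 28, 35, 28, 28 days apart.
Specifically, the 4th Thursday of each month.
November 1997 — 4th Thursday is Nov 27 1997.
December 1997 — 4th Thursday is Dec 25 1997.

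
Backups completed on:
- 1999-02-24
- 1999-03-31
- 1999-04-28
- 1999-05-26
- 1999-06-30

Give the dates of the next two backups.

Every date is a Wednesday; gaps 35, 28, 28, 35 days.
Each is the last Wednesday of its month (at least one falls on the 29th or later, ruling out '4th Wednesday').
July 1999 ends with Wednesday 1999-07-28.
Last Wednesday of August 1999: 1999-08-25.

1999-07-28, 1999-08-25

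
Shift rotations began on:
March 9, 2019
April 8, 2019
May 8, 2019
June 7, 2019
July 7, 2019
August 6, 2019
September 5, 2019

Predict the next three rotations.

The spacing is 30, 30, 30, 30, 30, 30 days — always 30 days.
September 5, 2019 + 30 days = October 5, 2019.
October 5, 2019 + 30 days = November 4, 2019.
November 4, 2019 + 30 days = December 4, 2019.

October 5, 2019; November 4, 2019; December 4, 2019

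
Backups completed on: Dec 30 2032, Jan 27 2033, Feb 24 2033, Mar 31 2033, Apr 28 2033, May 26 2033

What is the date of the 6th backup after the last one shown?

Nov 24 2033

These are Thursdays with 28, 28, 35, 28, 28-day gaps.
Each is the final Thursday of its month — Dec 30 2032 is past the 28th, so '4th Thursday' doesn't fit.
June 2033 ends with Thursday Jun 30 2033.
Last Thursday of July 2033: Jul 28 2033.
August 2033 ends with Thursday Aug 25 2033.
September 2033 ends with Thursday Sep 29 2033.
October 2033 ends with Thursday Oct 27 2033.
November 2033 ends with Thursday Nov 24 2033.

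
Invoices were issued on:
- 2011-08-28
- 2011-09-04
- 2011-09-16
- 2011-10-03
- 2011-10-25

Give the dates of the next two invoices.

2011-11-21, 2011-12-23

Gaps: 7, 12, 17, 22 days — each gap is 5 larger than the previous one.
Next gap: 27 days. 2011-10-25 + 27 days = 2011-11-21.
Next gap: 32 days. 2011-11-21 + 32 days = 2011-12-23.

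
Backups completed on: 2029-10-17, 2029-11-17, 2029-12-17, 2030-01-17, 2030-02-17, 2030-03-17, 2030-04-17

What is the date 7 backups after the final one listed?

2030-11-17

Each date is the 17th; the gaps (31, 30, 31, 31, 28, 31) track the month lengths.
The rule is the 17th of each month.
Next: May 2030 → 2030-05-17.
June 2030: 2030-06-17.
Next: July 2030 → 2030-07-17.
Next: August 2030 → 2030-08-17.
September 2030: 2030-09-17.
Next: October 2030 → 2030-10-17.
November 2030: 2030-11-17.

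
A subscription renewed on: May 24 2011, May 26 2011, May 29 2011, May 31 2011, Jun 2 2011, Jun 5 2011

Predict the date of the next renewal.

Jun 7 2011

The gap pattern 2, 3, 2, 2, 3 repeats every 3 events.
These are the Tuesdays, Thursdays and Sundays of each week.
Next Tuesday: Jun 7 2011.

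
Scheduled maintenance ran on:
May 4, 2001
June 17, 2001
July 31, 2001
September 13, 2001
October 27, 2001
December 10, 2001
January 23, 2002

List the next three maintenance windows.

March 8, 2002; April 21, 2002; June 4, 2002

Gaps between consecutive events: 44, 44, 44, 44, 44, 44 days — a constant 44-day interval.
January 23, 2002 + 44 days = March 8, 2002.
March 8, 2002 + 44 days = April 21, 2002.
April 21, 2002 + 44 days = June 4, 2002.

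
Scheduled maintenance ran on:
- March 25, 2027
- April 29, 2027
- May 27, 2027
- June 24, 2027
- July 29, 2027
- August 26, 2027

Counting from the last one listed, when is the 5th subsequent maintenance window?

All Thursdays; the gaps (35, 28, 28, 35, 28) vary with month length.
This is the last Thursday of each month.
Last Thursday of September 2027: September 30, 2027.
Last Thursday of October 2027: October 28, 2027.
Last Thursday of November 2027: November 25, 2027.
December 2027 ends with Thursday December 30, 2027.
January 2028 ends with Thursday January 27, 2028.

January 27, 2028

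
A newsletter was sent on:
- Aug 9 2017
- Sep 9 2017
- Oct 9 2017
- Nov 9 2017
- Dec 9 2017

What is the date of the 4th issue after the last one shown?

Gaps: 31, 30, 31, 30 days — not constant. Every event is on the 9th of the month.
Pattern: the 9th of each month.
Next: January 2018 → Jan 9 2018.
Next: February 2018 → Feb 9 2018.
March 2018: Mar 9 2018.
April 2018: Apr 9 2018.

Apr 9 2018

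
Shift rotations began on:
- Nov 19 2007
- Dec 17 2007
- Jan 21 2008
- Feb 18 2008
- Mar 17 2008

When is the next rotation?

Apr 21 2008

These are Mondays at 28- or 35-day spacing (28, 35, 28, 28).
The pattern: 3rd Monday of the month.
April 2008 — 3rd Monday is Apr 21 2008.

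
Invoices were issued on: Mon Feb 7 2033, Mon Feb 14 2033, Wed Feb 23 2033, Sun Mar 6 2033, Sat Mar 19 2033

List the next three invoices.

Gaps: 7, 9, 11, 13 days — each gap is 2 larger than the previous one.
Next gap: 15 days. Sat Mar 19 2033 + 15 days = Sun Apr 3 2033.
Next gap: 17 days. Sun Apr 3 2033 + 17 days = Wed Apr 20 2033.
Next gap: 19 days. Wed Apr 20 2033 + 19 days = Mon May 9 2033.

Sun Apr 3 2033, Wed Apr 20 2033, Mon May 9 2033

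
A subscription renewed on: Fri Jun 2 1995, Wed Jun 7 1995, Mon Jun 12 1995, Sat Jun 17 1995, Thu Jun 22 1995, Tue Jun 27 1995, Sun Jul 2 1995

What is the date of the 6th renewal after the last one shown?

Tue Aug 1 1995

Gaps between consecutive events: 5, 5, 5, 5, 5, 5 days — a constant 5-day interval.
Sun Jul 2 1995 + 5 days = Fri Jul 7 1995.
Fri Jul 7 1995 + 5 days = Wed Jul 12 1995.
Wed Jul 12 1995 + 5 days = Mon Jul 17 1995.
Mon Jul 17 1995 + 5 days = Sat Jul 22 1995.
Sat Jul 22 1995 + 5 days = Thu Jul 27 1995.
Thu Jul 27 1995 + 5 days = Tue Aug 1 1995.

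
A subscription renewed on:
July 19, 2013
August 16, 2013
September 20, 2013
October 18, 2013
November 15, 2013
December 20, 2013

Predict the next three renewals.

Gaps: 28, 35, 28, 28, 35 days — a mix of 28 and 35. Every date is a Friday.
Each is the 3rd Friday of its month.
January 2014 — 3rd Friday is January 17, 2014.
3rd Friday of February 2014: February 21, 2014.
March 2014 — 3rd Friday is March 21, 2014.

January 17, 2014; February 21, 2014; March 21, 2014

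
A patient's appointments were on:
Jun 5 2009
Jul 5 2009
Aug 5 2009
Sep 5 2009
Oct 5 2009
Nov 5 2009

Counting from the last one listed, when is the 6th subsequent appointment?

Each date is the 5th; the gaps (30, 31, 31, 30, 31) track the month lengths.
The rule is the 5th of each month.
December 2009: Dec 5 2009.
January 2010: Jan 5 2010.
February 2010: Feb 5 2010.
Next: March 2010 → Mar 5 2010.
Next: April 2010 → Apr 5 2010.
May 2010: May 5 2010.

May 5 2010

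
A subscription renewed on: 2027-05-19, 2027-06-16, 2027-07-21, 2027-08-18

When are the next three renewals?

These are Wednesdays at 28- or 35-day spacing (28, 35, 28).
The pattern: 3rd Wednesday of the month.
3rd Wednesday of September 2027: 2027-09-15.
3rd Wednesday of October 2027: 2027-10-20.
3rd Wednesday of November 2027: 2027-11-17.

2027-09-15, 2027-10-20, 2027-11-17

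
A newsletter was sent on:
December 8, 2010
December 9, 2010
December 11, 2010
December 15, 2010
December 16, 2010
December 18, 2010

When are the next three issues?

December 22, 2010; December 23, 2010; December 25, 2010

The gap pattern 1, 2, 4, 1, 2 repeats every 3 events.
These are the Wednesdays, Thursdays and Saturdays of each week.
The following Wednesday is December 22, 2010.
Next Thursday: December 23, 2010.
Next Saturday: December 25, 2010.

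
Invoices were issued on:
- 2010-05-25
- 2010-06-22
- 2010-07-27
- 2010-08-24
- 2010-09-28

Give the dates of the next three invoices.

Gaps: 28, 35, 28, 35 days — a mix of 28 and 35. Every date is a Tuesday.
Each is the 4th Tuesday of its month.
October 2010 — 4th Tuesday is 2010-10-26.
November 2010 — 4th Tuesday is 2010-11-23.
4th Tuesday of December 2010: 2010-12-28.

2010-10-26, 2010-11-23, 2010-12-28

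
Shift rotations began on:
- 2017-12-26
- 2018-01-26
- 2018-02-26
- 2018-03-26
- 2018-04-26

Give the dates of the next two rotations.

2018-05-26, 2018-06-26

Gaps: 31, 31, 28, 31 days — not constant. Every event is on the 26th of the month.
Pattern: the 26th of each month.
May 2018: 2018-05-26.
June 2018: 2018-06-26.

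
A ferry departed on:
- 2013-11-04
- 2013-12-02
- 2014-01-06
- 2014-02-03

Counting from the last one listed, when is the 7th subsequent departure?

All dates are Mondays, 28, 35, 28 days apart.
Specifically, the 1st Monday of each month.
1st Monday of March 2014: 2014-03-03.
April 2014 — 1st Monday is 2014-04-07.
May 2014 — 1st Monday is 2014-05-05.
1st Monday of June 2014: 2014-06-02.
1st Monday of July 2014: 2014-07-07.
August 2014 — 1st Monday is 2014-08-04.
September 2014 — 1st Monday is 2014-09-01.

2014-09-01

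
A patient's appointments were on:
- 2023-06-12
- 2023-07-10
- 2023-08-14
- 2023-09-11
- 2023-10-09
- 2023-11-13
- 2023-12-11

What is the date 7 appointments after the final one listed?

2024-07-08

These are Mondays at 28- or 35-day spacing (28, 35, 28, 28, 35, 28).
The pattern: 2nd Monday of the month.
January 2024 — 2nd Monday is 2024-01-08.
2nd Monday of February 2024: 2024-02-12.
2nd Monday of March 2024: 2024-03-11.
April 2024 — 2nd Monday is 2024-04-08.
2nd Monday of May 2024: 2024-05-13.
June 2024 — 2nd Monday is 2024-06-10.
July 2024 — 2nd Monday is 2024-07-08.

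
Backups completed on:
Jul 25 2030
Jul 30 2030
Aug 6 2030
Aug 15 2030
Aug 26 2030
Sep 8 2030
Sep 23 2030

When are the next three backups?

Oct 10 2030, Oct 29 2030, Nov 19 2030

Intervals are 5, 7, 9, 11, 13, 15 days — an arithmetic progression with common difference 2.
Next gap: 17 days. Sep 23 2030 + 17 days = Oct 10 2030.
Next gap: 19 days. Oct 10 2030 + 19 days = Oct 29 2030.
Next gap: 21 days. Oct 29 2030 + 21 days = Nov 19 2030.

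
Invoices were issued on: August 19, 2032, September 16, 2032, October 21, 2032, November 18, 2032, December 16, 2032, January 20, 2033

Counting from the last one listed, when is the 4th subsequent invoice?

These are Thursdays at 28- or 35-day spacing (28, 35, 28, 28, 35).
The pattern: 3rd Thursday of the month.
February 2033 — 3rd Thursday is February 17, 2033.
March 2033 — 3rd Thursday is March 17, 2033.
3rd Thursday of April 2033: April 21, 2033.
May 2033 — 3rd Thursday is May 19, 2033.

May 19, 2033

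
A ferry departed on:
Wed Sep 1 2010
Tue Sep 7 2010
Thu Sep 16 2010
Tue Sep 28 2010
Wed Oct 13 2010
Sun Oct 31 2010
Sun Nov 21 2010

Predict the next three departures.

Intervals are 6, 9, 12, 15, 18, 21 days — an arithmetic progression with common difference 3.
Next gap: 24 days. Sun Nov 21 2010 + 24 days = Wed Dec 15 2010.
Next gap: 27 days. Wed Dec 15 2010 + 27 days = Tue Jan 11 2011.
Next gap: 30 days. Tue Jan 11 2011 + 30 days = Thu Feb 10 2011.

Wed Dec 15 2010, Tue Jan 11 2011, Thu Feb 10 2011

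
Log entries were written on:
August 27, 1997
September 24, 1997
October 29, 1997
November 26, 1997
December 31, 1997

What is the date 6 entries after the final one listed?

These are Wednesdays with 28, 35, 28, 35-day gaps.
Each is the final Wednesday of its month — October 29, 1997 is past the 28th, so '4th Wednesday' doesn't fit.
January 1998 ends with Wednesday January 28, 1998.
February 1998 ends with Wednesday February 25, 1998.
March 1998 ends with Wednesday March 25, 1998.
Last Wednesday of April 1998: April 29, 1998.
May 1998 ends with Wednesday May 27, 1998.
June 1998 ends with Wednesday June 24, 1998.

June 24, 1998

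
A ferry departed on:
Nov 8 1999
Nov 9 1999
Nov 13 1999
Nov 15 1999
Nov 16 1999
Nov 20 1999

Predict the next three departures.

Nov 22 1999, Nov 23 1999, Nov 27 1999

Gaps: 1, 4, 2, 1, 4 days — not constant, but cyclic with period 3.
The events fall on every Monday, Tuesday and Saturday.
The following Monday is Nov 22 1999.
The following Tuesday is Nov 23 1999.
The following Saturday is Nov 27 1999.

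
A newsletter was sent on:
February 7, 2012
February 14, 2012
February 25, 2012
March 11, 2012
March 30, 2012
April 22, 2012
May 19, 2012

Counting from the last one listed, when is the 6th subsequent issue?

Intervals are 7, 11, 15, 19, 23, 27 days — an arithmetic progression with common difference 4.
Next gap: 31 days. May 19, 2012 + 31 days = June 19, 2012.
Next gap: 35 days. June 19, 2012 + 35 days = July 24, 2012.
Next gap: 39 days. July 24, 2012 + 39 days = September 1, 2012.
Next gap: 43 days. September 1, 2012 + 43 days = October 14, 2012.
Next gap: 47 days. October 14, 2012 + 47 days = November 30, 2012.
Next gap: 51 days. November 30, 2012 + 51 days = January 20, 2013.

January 20, 2013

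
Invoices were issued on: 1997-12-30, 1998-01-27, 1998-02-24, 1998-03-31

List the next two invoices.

These are Tuesdays with 28, 28, 35-day gaps.
Each is the final Tuesday of its month — 1997-12-30 is past the 28th, so '4th Tuesday' doesn't fit.
April 1998 ends with Tuesday 1998-04-28.
May 1998 ends with Tuesday 1998-05-26.

1998-04-28, 1998-05-26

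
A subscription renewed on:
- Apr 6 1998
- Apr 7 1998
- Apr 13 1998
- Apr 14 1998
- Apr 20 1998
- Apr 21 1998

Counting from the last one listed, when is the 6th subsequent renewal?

May 12 1998

Every event lands on a Monday or Tuesday (gaps cycle 1, 6, 1, 6, 1).
So the schedule is: every Monday and Tuesday.
The following Monday is Apr 27 1998.
The following Tuesday is Apr 28 1998.
The following Monday is May 4 1998.
Next Tuesday: May 5 1998.
Next Monday: May 11 1998.
The following Tuesday is May 12 1998.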